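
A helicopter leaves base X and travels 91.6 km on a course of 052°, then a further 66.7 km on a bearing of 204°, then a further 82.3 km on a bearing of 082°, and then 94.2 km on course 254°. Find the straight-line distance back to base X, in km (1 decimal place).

40.7 km

Leg 1 (052°, 91.6 km): east 91.6 sin 52° = 72.18, north 91.6 cos 52° = 56.39
Leg 2 (204°, 66.7 km): east 66.7 sin 204° = -27.13, north 66.7 cos 204° = -60.93
Leg 3 (082°, 82.3 km): east 82.3 sin 82° = 81.50, north 82.3 cos 82° = 11.45
Leg 4 (254°, 94.2 km): east 94.2 sin 254° = -90.55, north 94.2 cos 254° = -25.97
Net: 36.00 east, -19.05 north. Distance = √((36.00)² + (-19.05)²) = 40.730 km.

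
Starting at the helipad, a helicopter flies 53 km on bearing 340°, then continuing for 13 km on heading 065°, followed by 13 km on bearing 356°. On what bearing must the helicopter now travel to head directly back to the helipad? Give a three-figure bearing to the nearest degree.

174°

Leg 1 (340°, 53 km): east 53 sin 340° = -18.13, north 53 cos 340° = 49.80
Leg 2 (065°, 13 km): east 13 sin 65° = 11.78, north 13 cos 65° = 5.49
Leg 3 (356°, 13 km): east 13 sin 356° = -0.91, north 13 cos 356° = 12.97
Net displacement: -7.25 east, 68.27 north. Direction back to start is (7.25, -68.27): bearing = atan2(7.25, -68.27) mod 360° = 173.94° ≈ 174°.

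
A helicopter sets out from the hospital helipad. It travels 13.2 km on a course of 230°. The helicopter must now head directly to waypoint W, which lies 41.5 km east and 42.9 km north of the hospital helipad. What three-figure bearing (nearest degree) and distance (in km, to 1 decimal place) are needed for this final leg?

045°, 72.8 km

Leg 1 (230°, 13.2 km): east 13.2 sin 230° = -10.11, north 13.2 cos 230° = -8.48
Current position: (-10.11, -8.48). Target: (41.5, 42.9). Remaining: Δeast = 51.61, Δnorth = 51.38.
Bearing = atan2(51.61, 51.38) mod 360° = 45.13°; distance = √((51.61)² + (51.38)²) = 72.830 km.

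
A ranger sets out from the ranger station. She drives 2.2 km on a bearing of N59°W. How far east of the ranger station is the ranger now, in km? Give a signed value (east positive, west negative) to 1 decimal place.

-1.9 km

Leg 1 (N59°W, 2.2 km): east 2.2 sin 301° = -1.89, north 2.2 cos 301° = 1.13
Net east component: -1.89 km.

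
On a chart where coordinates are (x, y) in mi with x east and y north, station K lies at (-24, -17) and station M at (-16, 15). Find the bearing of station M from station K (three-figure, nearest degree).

Δeast = -16 − -24 = 8.00; Δnorth = 15 − -17 = 32.00.
Bearing = atan2(Δeast, Δnorth) mod 360° = 14.04° ≈ 014°.

014°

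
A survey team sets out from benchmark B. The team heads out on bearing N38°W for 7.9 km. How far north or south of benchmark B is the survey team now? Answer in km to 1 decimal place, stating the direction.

6.2 km north

Leg 1 (N38°W, 7.9 km): east 7.9 sin 322° = -4.86, north 7.9 cos 322° = 6.23
Net north component: 6.23 km.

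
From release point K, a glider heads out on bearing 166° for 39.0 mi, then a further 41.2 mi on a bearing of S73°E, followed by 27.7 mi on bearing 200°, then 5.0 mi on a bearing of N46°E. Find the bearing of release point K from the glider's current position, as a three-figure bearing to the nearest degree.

Leg 1 (166°, 39.0 mi): east 39.0 sin 166° = 9.43, north 39.0 cos 166° = -37.84
Leg 2 (S73°E, 41.2 mi): east 41.2 sin 107° = 39.40, north 41.2 cos 107° = -12.05
Leg 3 (200°, 27.7 mi): east 27.7 sin 200° = -9.47, north 27.7 cos 200° = -26.03
Leg 4 (N46°E, 5.0 mi): east 5.0 sin 46° = 3.60, north 5.0 cos 46° = 3.47
Net displacement: 42.96 east, -72.44 north. Direction back to start is (-42.96, 72.44): bearing = atan2(-42.96, 72.44) mod 360° = 329.33° ≈ 329°.

329°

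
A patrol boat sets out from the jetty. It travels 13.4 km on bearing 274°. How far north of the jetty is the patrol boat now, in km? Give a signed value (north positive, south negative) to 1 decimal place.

0.9 km

Leg 1 (274°, 13.4 km): east 13.4 sin 274° = -13.37, north 13.4 cos 274° = 0.93
Net north component: 0.93 km.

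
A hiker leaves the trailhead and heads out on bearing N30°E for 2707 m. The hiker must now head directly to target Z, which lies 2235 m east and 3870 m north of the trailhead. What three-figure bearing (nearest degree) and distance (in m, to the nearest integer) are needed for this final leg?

030°, 1762 m

Leg 1 (N30°E, 2707 m): east 2707 sin 30° = 1353.50, north 2707 cos 30° = 2344.33
Current position: (1353.50, 2344.33). Target: (2235, 3870). Remaining: Δeast = 881.50, Δnorth = 1525.67.
Bearing = atan2(881.50, 1525.67) mod 360° = 30.02°; distance = √((881.50)² + (1525.67)²) = 1762.018 m.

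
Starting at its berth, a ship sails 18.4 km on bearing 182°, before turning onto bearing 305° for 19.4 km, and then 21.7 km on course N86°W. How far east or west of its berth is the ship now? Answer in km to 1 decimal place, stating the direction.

38.2 km west

Leg 1 (182°, 18.4 km): east 18.4 sin 182° = -0.64, north 18.4 cos 182° = -18.39
Leg 2 (305°, 19.4 km): east 19.4 sin 305° = -15.89, north 19.4 cos 305° = 11.13
Leg 3 (N86°W, 21.7 km): east 21.7 sin 274° = -21.65, north 21.7 cos 274° = 1.51
Net east component: -38.18 km.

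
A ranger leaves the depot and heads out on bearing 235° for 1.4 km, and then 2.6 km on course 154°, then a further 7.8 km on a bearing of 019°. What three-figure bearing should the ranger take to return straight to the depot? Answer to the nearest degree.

211°

Leg 1 (235°, 1.4 km): east 1.4 sin 235° = -1.15, north 1.4 cos 235° = -0.80
Leg 2 (154°, 2.6 km): east 2.6 sin 154° = 1.14, north 2.6 cos 154° = -2.34
Leg 3 (019°, 7.8 km): east 7.8 sin 19° = 2.54, north 7.8 cos 19° = 7.38
Net displacement: 2.53 east, 4.24 north. Direction back to start is (-2.53, -4.24): bearing = atan2(-2.53, -4.24) mod 360° = 210.88° ≈ 211°.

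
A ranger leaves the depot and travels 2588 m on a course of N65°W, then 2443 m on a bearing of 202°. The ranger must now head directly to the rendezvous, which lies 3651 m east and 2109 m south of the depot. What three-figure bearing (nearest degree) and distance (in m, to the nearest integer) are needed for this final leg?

Leg 1 (N65°W, 2588 m): east 2588 sin 295° = -2345.52, north 2588 cos 295° = 1093.74
Leg 2 (202°, 2443 m): east 2443 sin 202° = -915.16, north 2443 cos 202° = -2265.11
Current position: (-3260.69, -1171.37). Target: (3651, -2109). Remaining: Δeast = 6911.69, Δnorth = -937.63.
Bearing = atan2(6911.69, -937.63) mod 360° = 97.73°; distance = √((6911.69)² + (-937.63)²) = 6974.997 m.

098°, 6975 m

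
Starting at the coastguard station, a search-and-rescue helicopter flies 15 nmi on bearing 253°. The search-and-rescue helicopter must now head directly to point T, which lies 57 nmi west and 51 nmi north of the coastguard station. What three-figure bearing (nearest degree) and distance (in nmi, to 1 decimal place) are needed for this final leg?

Leg 1 (253°, 15 nmi): east 15 sin 253° = -14.34, north 15 cos 253° = -4.39
Current position: (-14.34, -4.39). Target: (-57, 51). Remaining: Δeast = -42.66, Δnorth = 55.39.
Bearing = atan2(-42.66, 55.39) mod 360° = 322.40°; distance = √((-42.66)² + (55.39)²) = 69.907 nmi.

322°, 69.9 nmi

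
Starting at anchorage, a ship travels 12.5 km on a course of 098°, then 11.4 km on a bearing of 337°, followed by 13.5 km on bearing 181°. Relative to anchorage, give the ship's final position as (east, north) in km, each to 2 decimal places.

(7.69, -4.74)

Leg 1 (098°, 12.5 km): east 12.5 sin 98° = 12.38, north 12.5 cos 98° = -1.74
Leg 2 (337°, 11.4 km): east 11.4 sin 337° = -4.45, north 11.4 cos 337° = 10.49
Leg 3 (181°, 13.5 km): east 13.5 sin 181° = -0.24, north 13.5 cos 181° = -13.50
Summing: 7.69 km east, -4.74 km north → (7.69, -4.74).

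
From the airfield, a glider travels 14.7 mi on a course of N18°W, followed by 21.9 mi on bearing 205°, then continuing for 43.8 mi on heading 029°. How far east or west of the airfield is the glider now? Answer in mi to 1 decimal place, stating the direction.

Leg 1 (N18°W, 14.7 mi): east 14.7 sin 342° = -4.54, north 14.7 cos 342° = 13.98
Leg 2 (205°, 21.9 mi): east 21.9 sin 205° = -9.26, north 21.9 cos 205° = -19.85
Leg 3 (029°, 43.8 mi): east 43.8 sin 29° = 21.23, north 43.8 cos 29° = 38.31
Net east component: 7.44 mi.

7.4 mi east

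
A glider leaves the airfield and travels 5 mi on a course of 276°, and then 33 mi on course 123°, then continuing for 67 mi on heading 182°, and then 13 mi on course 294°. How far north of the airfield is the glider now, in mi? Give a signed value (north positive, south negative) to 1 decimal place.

Leg 1 (276°, 5 mi): east 5 sin 276° = -4.97, north 5 cos 276° = 0.52
Leg 2 (123°, 33 mi): east 33 sin 123° = 27.68, north 33 cos 123° = -17.97
Leg 3 (182°, 67 mi): east 67 sin 182° = -2.34, north 67 cos 182° = -66.96
Leg 4 (294°, 13 mi): east 13 sin 294° = -11.88, north 13 cos 294° = 5.29
Net north component: -79.12 mi.

-79.1 mi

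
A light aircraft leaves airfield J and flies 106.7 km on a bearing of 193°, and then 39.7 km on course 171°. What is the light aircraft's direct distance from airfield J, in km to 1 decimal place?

Leg 1 (193°, 106.7 km): east 106.7 sin 193° = -24.00, north 106.7 cos 193° = -103.97
Leg 2 (171°, 39.7 km): east 39.7 sin 171° = 6.21, north 39.7 cos 171° = -39.21
Net: -17.79 east, -143.18 north. Distance = √((-17.79)² + (-143.18)²) = 144.278 km.

144.3 km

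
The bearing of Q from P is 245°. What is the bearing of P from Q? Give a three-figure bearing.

065°

Back-bearing = 245° − 180° = 065°.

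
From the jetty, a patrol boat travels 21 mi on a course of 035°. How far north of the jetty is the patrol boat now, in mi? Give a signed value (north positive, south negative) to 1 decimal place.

Leg 1 (035°, 21 mi): east 21 sin 35° = 12.05, north 21 cos 35° = 17.20
Net north component: 17.20 mi.

17.2 mi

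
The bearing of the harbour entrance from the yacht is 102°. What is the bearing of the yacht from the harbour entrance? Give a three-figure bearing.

282°

Back-bearing = 102° + 180° = 282°.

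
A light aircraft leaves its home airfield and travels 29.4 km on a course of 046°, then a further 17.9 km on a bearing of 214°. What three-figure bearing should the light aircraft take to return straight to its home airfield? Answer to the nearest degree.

243°

Leg 1 (046°, 29.4 km): east 29.4 sin 46° = 21.15, north 29.4 cos 46° = 20.42
Leg 2 (214°, 17.9 km): east 17.9 sin 214° = -10.01, north 17.9 cos 214° = -14.84
Net displacement: 11.14 east, 5.58 north. Direction back to start is (-11.14, -5.58): bearing = atan2(-11.14, -5.58) mod 360° = 243.38° ≈ 243°.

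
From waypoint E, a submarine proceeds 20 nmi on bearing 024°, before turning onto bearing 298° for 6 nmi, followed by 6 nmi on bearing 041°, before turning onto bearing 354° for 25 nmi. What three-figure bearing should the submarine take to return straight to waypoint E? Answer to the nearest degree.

Leg 1 (024°, 20 nmi): east 20 sin 24° = 8.13, north 20 cos 24° = 18.27
Leg 2 (298°, 6 nmi): east 6 sin 298° = -5.30, north 6 cos 298° = 2.82
Leg 3 (041°, 6 nmi): east 6 sin 41° = 3.94, north 6 cos 41° = 4.53
Leg 4 (354°, 25 nmi): east 25 sin 354° = -2.61, north 25 cos 354° = 24.86
Net displacement: 4.16 east, 50.48 north. Direction back to start is (-4.16, -50.48): bearing = atan2(-4.16, -50.48) mod 360° = 184.71° ≈ 185°.

185°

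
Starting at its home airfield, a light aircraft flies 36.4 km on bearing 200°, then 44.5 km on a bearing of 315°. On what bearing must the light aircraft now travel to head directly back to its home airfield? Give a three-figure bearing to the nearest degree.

Leg 1 (200°, 36.4 km): east 36.4 sin 200° = -12.45, north 36.4 cos 200° = -34.20
Leg 2 (315°, 44.5 km): east 44.5 sin 315° = -31.47, north 44.5 cos 315° = 31.47
Net displacement: -43.92 east, -2.74 north. Direction back to start is (43.92, 2.74): bearing = atan2(43.92, 2.74) mod 360° = 86.43° ≈ 086°.

086°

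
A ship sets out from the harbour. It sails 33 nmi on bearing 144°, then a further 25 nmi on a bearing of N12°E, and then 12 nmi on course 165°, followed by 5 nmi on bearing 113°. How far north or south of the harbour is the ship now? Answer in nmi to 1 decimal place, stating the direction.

Leg 1 (144°, 33 nmi): east 33 sin 144° = 19.40, north 33 cos 144° = -26.70
Leg 2 (N12°E, 25 nmi): east 25 sin 12° = 5.20, north 25 cos 12° = 24.45
Leg 3 (165°, 12 nmi): east 12 sin 165° = 3.11, north 12 cos 165° = -11.59
Leg 4 (113°, 5 nmi): east 5 sin 113° = 4.60, north 5 cos 113° = -1.95
Net north component: -15.79 nmi.

15.8 nmi south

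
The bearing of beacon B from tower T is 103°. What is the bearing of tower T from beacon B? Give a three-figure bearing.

Back-bearing = 103° + 180° = 283°.

283°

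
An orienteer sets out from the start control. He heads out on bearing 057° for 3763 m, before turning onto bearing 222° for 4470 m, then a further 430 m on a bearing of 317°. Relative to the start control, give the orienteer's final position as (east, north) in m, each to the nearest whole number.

Leg 1 (057°, 3763 m): east 3763 sin 57° = 3155.92, north 3763 cos 57° = 2049.48
Leg 2 (222°, 4470 m): east 4470 sin 222° = -2991.01, north 4470 cos 222° = -3321.86
Leg 3 (317°, 430 m): east 430 sin 317° = -293.26, north 430 cos 317° = 314.48
Summing: -128.36 m east, -957.90 m north → (-128, -958).

(-128, -958)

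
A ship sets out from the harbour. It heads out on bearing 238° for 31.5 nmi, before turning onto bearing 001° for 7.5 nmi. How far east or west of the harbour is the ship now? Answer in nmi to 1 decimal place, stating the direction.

26.6 nmi west

Leg 1 (238°, 31.5 nmi): east 31.5 sin 238° = -26.71, north 31.5 cos 238° = -16.69
Leg 2 (001°, 7.5 nmi): east 7.5 sin 1° = 0.13, north 7.5 cos 1° = 7.50
Net east component: -26.58 nmi.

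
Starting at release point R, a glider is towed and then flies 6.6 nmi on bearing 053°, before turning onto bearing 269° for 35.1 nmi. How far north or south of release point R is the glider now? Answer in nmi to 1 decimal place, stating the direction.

3.4 nmi north

Leg 1 (053°, 6.6 nmi): east 6.6 sin 53° = 5.27, north 6.6 cos 53° = 3.97
Leg 2 (269°, 35.1 nmi): east 35.1 sin 269° = -35.09, north 35.1 cos 269° = -0.61
Net north component: 3.36 nmi.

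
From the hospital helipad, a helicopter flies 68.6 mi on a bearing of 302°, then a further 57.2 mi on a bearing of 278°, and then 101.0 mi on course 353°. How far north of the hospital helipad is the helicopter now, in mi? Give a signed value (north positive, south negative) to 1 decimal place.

Leg 1 (302°, 68.6 mi): east 68.6 sin 302° = -58.18, north 68.6 cos 302° = 36.35
Leg 2 (278°, 57.2 mi): east 57.2 sin 278° = -56.64, north 57.2 cos 278° = 7.96
Leg 3 (353°, 101.0 mi): east 101.0 sin 353° = -12.31, north 101.0 cos 353° = 100.25
Net north component: 144.56 mi.

144.6 mi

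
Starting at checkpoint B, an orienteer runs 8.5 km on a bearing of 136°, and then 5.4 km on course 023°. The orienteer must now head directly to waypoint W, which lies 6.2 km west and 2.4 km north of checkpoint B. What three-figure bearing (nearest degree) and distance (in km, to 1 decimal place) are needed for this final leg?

Leg 1 (136°, 8.5 km): east 8.5 sin 136° = 5.90, north 8.5 cos 136° = -6.11
Leg 2 (023°, 5.4 km): east 5.4 sin 23° = 2.11, north 5.4 cos 23° = 4.97
Current position: (8.01, -1.14). Target: (-6.2, 2.4). Remaining: Δeast = -14.21, Δnorth = 3.54.
Bearing = atan2(-14.21, 3.54) mod 360° = 284.00°; distance = √((-14.21)² + (3.54)²) = 14.650 km.

284°, 14.6 km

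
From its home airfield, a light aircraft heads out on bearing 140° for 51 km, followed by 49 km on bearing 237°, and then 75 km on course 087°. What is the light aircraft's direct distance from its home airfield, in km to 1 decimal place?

Leg 1 (140°, 51 km): east 51 sin 140° = 32.78, north 51 cos 140° = -39.07
Leg 2 (237°, 49 km): east 49 sin 237° = -41.09, north 49 cos 237° = -26.69
Leg 3 (087°, 75 km): east 75 sin 87° = 74.90, north 75 cos 87° = 3.93
Net: 66.58 east, -61.83 north. Distance = √((66.58)² + (-61.83)²) = 90.865 km.

90.9 km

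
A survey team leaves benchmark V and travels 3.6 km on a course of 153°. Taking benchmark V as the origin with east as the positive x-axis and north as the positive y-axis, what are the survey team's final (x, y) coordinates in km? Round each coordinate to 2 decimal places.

Leg 1 (153°, 3.6 km): east 3.6 sin 153° = 1.63, north 3.6 cos 153° = -3.21
Summing: 1.63 km east, -3.21 km north → (1.63, -3.21).

(1.63, -3.21)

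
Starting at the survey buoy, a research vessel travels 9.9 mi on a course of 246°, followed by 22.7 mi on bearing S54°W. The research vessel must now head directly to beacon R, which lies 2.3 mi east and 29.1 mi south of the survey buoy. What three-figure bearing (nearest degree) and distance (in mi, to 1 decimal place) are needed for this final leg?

112°, 31.9 mi

Leg 1 (246°, 9.9 mi): east 9.9 sin 246° = -9.04, north 9.9 cos 246° = -4.03
Leg 2 (S54°W, 22.7 mi): east 22.7 sin 234° = -18.36, north 22.7 cos 234° = -13.34
Current position: (-27.41, -17.37). Target: (2.3, -29.1). Remaining: Δeast = 29.71, Δnorth = -11.73.
Bearing = atan2(29.71, -11.73) mod 360° = 111.55°; distance = √((29.71)² + (-11.73)²) = 31.941 mi.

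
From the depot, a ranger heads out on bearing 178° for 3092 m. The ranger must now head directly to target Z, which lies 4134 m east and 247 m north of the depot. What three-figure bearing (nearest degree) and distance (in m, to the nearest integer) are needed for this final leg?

050°, 5229 m

Leg 1 (178°, 3092 m): east 3092 sin 178° = 107.91, north 3092 cos 178° = -3090.12
Current position: (107.91, -3090.12). Target: (4134, 247). Remaining: Δeast = 4026.09, Δnorth = 3337.12.
Bearing = atan2(4026.09, 3337.12) mod 360° = 50.35°; distance = √((4026.09)² + (3337.12)²) = 5229.317 m.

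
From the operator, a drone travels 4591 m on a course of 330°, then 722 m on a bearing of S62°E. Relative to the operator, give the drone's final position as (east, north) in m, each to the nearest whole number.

Leg 1 (330°, 4591 m): east 4591 sin 330° = -2295.50, north 4591 cos 330° = 3975.92
Leg 2 (S62°E, 722 m): east 722 sin 118° = 637.49, north 722 cos 118° = -338.96
Summing: -1658.01 m east, 3636.96 m north → (-1658, 3637).

(-1658, 3637)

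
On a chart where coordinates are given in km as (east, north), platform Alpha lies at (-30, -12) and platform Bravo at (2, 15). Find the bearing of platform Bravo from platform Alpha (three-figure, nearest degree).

050°

Δeast = 2 − -30 = 32.00; Δnorth = 15 − -12 = 27.00.
Bearing = atan2(Δeast, Δnorth) mod 360° = 49.84° ≈ 050°.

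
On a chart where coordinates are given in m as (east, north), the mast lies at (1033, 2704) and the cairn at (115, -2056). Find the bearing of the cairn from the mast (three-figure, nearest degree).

Δeast = 115 − 1033 = -918.00; Δnorth = -2056 − 2704 = -4760.00.
Bearing = atan2(Δeast, Δnorth) mod 360° = 190.92° ≈ 191°.

191°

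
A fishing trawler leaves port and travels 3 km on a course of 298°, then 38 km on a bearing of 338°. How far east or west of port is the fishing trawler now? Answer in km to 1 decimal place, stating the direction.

16.9 km west

Leg 1 (298°, 3 km): east 3 sin 298° = -2.65, north 3 cos 298° = 1.41
Leg 2 (338°, 38 km): east 38 sin 338° = -14.24, north 38 cos 338° = 35.23
Net east component: -16.88 km.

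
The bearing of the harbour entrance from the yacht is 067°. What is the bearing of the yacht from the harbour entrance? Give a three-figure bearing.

Back-bearing = 067° + 180° = 247°.

247°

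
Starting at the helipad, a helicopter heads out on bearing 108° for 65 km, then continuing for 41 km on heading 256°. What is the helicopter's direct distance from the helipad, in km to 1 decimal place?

37.2 km

Leg 1 (108°, 65 km): east 65 sin 108° = 61.82, north 65 cos 108° = -20.09
Leg 2 (256°, 41 km): east 41 sin 256° = -39.78, north 41 cos 256° = -9.92
Net: 22.04 east, -30.00 north. Distance = √((22.04)² + (-30.00)²) = 37.228 km.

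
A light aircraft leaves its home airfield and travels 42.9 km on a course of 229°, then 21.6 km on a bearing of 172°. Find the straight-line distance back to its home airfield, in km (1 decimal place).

57.6 km

Leg 1 (229°, 42.9 km): east 42.9 sin 229° = -32.38, north 42.9 cos 229° = -28.14
Leg 2 (172°, 21.6 km): east 21.6 sin 172° = 3.01, north 21.6 cos 172° = -21.39
Net: -29.37 east, -49.53 north. Distance = √((-29.37)² + (-49.53)²) = 57.588 km.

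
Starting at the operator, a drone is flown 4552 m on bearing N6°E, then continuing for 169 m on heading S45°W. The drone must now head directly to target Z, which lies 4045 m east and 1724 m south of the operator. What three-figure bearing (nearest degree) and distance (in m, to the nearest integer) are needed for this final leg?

Leg 1 (N6°E, 4552 m): east 4552 sin 6° = 475.81, north 4552 cos 6° = 4527.06
Leg 2 (S45°W, 169 m): east 169 sin 225° = -119.50, north 169 cos 225° = -119.50
Current position: (356.31, 4407.56). Target: (4045, -1724). Remaining: Δeast = 3688.69, Δnorth = -6131.56.
Bearing = atan2(3688.69, -6131.56) mod 360° = 148.97°; distance = √((3688.69)² + (-6131.56)²) = 7155.591 m.

149°, 7156 m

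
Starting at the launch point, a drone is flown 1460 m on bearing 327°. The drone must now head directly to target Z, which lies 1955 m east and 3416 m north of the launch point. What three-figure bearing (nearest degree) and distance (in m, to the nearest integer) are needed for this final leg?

051°, 3517 m

Leg 1 (327°, 1460 m): east 1460 sin 327° = -795.17, north 1460 cos 327° = 1224.46
Current position: (-795.17, 1224.46). Target: (1955, 3416). Remaining: Δeast = 2750.17, Δnorth = 2191.54.
Bearing = atan2(2750.17, 2191.54) mod 360° = 51.45°; distance = √((2750.17)² + (2191.54)²) = 3516.576 m.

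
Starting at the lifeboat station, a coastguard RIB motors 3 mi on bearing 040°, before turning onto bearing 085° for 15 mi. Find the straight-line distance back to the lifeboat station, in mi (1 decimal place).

17.3 mi

Leg 1 (040°, 3 mi): east 3 sin 40° = 1.93, north 3 cos 40° = 2.30
Leg 2 (085°, 15 mi): east 15 sin 85° = 14.94, north 15 cos 85° = 1.31
Net: 16.87 east, 3.61 north. Distance = √((16.87)² + (3.61)²) = 17.252 mi.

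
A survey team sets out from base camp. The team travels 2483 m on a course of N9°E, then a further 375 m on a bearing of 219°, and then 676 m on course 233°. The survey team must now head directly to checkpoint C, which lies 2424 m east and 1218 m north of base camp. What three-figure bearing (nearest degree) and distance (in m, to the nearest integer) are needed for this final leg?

101°, 2862 m

Leg 1 (N9°E, 2483 m): east 2483 sin 9° = 388.43, north 2483 cos 9° = 2452.43
Leg 2 (219°, 375 m): east 375 sin 219° = -236.00, north 375 cos 219° = -291.43
Leg 3 (233°, 676 m): east 676 sin 233° = -539.88, north 676 cos 233° = -406.83
Current position: (-387.45, 1754.17). Target: (2424, 1218). Remaining: Δeast = 2811.45, Δnorth = -536.17.
Bearing = atan2(2811.45, -536.17) mod 360° = 100.80°; distance = √((2811.45)² + (-536.17)²) = 2862.116 m.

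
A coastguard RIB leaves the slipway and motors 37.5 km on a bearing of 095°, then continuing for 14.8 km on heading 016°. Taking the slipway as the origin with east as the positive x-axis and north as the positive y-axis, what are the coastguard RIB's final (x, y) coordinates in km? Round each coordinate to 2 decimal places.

(41.44, 10.96)

Leg 1 (095°, 37.5 km): east 37.5 sin 95° = 37.36, north 37.5 cos 95° = -3.27
Leg 2 (016°, 14.8 km): east 14.8 sin 16° = 4.08, north 14.8 cos 16° = 14.23
Summing: 41.44 km east, 10.96 km north → (41.44, 10.96).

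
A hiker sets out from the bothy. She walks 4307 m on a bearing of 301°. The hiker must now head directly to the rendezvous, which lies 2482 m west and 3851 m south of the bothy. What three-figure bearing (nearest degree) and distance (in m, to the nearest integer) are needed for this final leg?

169°, 6189 m

Leg 1 (301°, 4307 m): east 4307 sin 301° = -3691.82, north 4307 cos 301° = 2218.27
Current position: (-3691.82, 2218.27). Target: (-2482, -3851). Remaining: Δeast = 1209.82, Δnorth = -6069.27.
Bearing = atan2(1209.82, -6069.27) mod 360° = 168.73°; distance = √((1209.82)² + (-6069.27)²) = 6188.674 m.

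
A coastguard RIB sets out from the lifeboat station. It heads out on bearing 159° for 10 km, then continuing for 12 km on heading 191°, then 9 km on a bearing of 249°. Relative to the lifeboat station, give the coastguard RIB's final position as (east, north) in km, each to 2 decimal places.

Leg 1 (159°, 10 km): east 10 sin 159° = 3.58, north 10 cos 159° = -9.34
Leg 2 (191°, 12 km): east 12 sin 191° = -2.29, north 12 cos 191° = -11.78
Leg 3 (249°, 9 km): east 9 sin 249° = -8.40, north 9 cos 249° = -3.23
Summing: -7.11 km east, -24.34 km north → (-7.11, -24.34).

(-7.11, -24.34)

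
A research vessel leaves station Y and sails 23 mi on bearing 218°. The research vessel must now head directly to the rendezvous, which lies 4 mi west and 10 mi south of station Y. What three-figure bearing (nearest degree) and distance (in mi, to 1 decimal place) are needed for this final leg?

051°, 13.0 mi

Leg 1 (218°, 23 mi): east 23 sin 218° = -14.16, north 23 cos 218° = -18.12
Current position: (-14.16, -18.12). Target: (-4, -10). Remaining: Δeast = 10.16, Δnorth = 8.12.
Bearing = atan2(10.16, 8.12) mod 360° = 51.35°; distance = √((10.16)² + (8.12)²) = 13.009 mi.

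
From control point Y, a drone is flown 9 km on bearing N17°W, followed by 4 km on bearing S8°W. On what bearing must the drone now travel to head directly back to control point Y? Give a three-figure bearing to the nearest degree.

146°

Leg 1 (N17°W, 9 km): east 9 sin 343° = -2.63, north 9 cos 343° = 8.61
Leg 2 (S8°W, 4 km): east 4 sin 188° = -0.56, north 4 cos 188° = -3.96
Net displacement: -3.19 east, 4.65 north. Direction back to start is (3.19, -4.65): bearing = atan2(3.19, -4.65) mod 360° = 145.54° ≈ 146°.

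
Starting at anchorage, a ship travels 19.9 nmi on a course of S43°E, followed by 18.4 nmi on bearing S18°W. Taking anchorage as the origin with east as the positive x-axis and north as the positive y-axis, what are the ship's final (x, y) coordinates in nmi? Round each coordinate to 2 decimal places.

(7.89, -32.05)

Leg 1 (S43°E, 19.9 nmi): east 19.9 sin 137° = 13.57, north 19.9 cos 137° = -14.55
Leg 2 (S18°W, 18.4 nmi): east 18.4 sin 198° = -5.69, north 18.4 cos 198° = -17.50
Summing: 7.89 nmi east, -32.05 nmi north → (7.89, -32.05).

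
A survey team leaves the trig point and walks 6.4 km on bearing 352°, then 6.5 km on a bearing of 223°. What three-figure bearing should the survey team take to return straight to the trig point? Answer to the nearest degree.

Leg 1 (352°, 6.4 km): east 6.4 sin 352° = -0.89, north 6.4 cos 352° = 6.34
Leg 2 (223°, 6.5 km): east 6.5 sin 223° = -4.43, north 6.5 cos 223° = -4.75
Net displacement: -5.32 east, 1.58 north. Direction back to start is (5.32, -1.58): bearing = atan2(5.32, -1.58) mod 360° = 106.57° ≈ 107°.

107°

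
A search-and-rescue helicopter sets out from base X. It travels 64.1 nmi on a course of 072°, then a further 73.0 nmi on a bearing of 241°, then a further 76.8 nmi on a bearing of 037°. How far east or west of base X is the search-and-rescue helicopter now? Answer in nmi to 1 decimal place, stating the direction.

43.3 nmi east

Leg 1 (072°, 64.1 nmi): east 64.1 sin 72° = 60.96, north 64.1 cos 72° = 19.81
Leg 2 (241°, 73.0 nmi): east 73.0 sin 241° = -63.85, north 73.0 cos 241° = -35.39
Leg 3 (037°, 76.8 nmi): east 76.8 sin 37° = 46.22, north 76.8 cos 37° = 61.34
Net east component: 43.33 nmi.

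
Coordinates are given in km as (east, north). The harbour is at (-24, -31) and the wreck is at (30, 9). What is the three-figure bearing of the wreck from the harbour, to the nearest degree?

Δeast = 30 − -24 = 54.00; Δnorth = 9 − -31 = 40.00.
Bearing = atan2(Δeast, Δnorth) mod 360° = 53.47° ≈ 053°.

053°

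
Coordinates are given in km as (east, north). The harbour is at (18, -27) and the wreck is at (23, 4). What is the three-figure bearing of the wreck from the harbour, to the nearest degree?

Δeast = 23 − 18 = 5.00; Δnorth = 4 − -27 = 31.00.
Bearing = atan2(Δeast, Δnorth) mod 360° = 9.16° ≈ 009°.

009°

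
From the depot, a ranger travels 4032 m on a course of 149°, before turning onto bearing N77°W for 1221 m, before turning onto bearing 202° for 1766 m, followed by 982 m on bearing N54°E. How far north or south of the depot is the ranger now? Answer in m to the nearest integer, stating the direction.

Leg 1 (149°, 4032 m): east 4032 sin 149° = 2076.63, north 4032 cos 149° = -3456.10
Leg 2 (N77°W, 1221 m): east 1221 sin 283° = -1189.71, north 1221 cos 283° = 274.67
Leg 3 (202°, 1766 m): east 1766 sin 202° = -661.56, north 1766 cos 202° = -1637.41
Leg 4 (N54°E, 982 m): east 982 sin 54° = 794.45, north 982 cos 54° = 577.21
Net north component: -4241.63 m.

4242 m south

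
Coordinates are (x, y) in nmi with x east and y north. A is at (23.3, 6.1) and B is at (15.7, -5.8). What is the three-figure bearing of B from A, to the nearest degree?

213°

Δeast = 15.7 − 23.3 = -7.60; Δnorth = -5.8 − 6.1 = -11.90.
Bearing = atan2(Δeast, Δnorth) mod 360° = 212.56° ≈ 213°.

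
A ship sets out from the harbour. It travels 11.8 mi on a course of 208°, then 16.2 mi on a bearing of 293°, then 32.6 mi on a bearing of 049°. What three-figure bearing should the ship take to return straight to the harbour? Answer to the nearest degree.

Leg 1 (208°, 11.8 mi): east 11.8 sin 208° = -5.54, north 11.8 cos 208° = -10.42
Leg 2 (293°, 16.2 mi): east 16.2 sin 293° = -14.91, north 16.2 cos 293° = 6.33
Leg 3 (049°, 32.6 mi): east 32.6 sin 49° = 24.60, north 32.6 cos 49° = 21.39
Net displacement: 4.15 east, 17.30 north. Direction back to start is (-4.15, -17.30): bearing = atan2(-4.15, -17.30) mod 360° = 193.50° ≈ 193°.

193°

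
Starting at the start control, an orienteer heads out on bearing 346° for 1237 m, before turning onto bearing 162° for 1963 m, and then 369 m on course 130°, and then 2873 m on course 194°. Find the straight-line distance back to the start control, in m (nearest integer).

Leg 1 (346°, 1237 m): east 1237 sin 346° = -299.26, north 1237 cos 346° = 1200.26
Leg 2 (162°, 1963 m): east 1963 sin 162° = 606.60, north 1963 cos 162° = -1866.92
Leg 3 (130°, 369 m): east 369 sin 130° = 282.67, north 369 cos 130° = -237.19
Leg 4 (194°, 2873 m): east 2873 sin 194° = -695.04, north 2873 cos 194° = -2787.66
Net: -105.03 east, -3691.52 north. Distance = √((-105.03)² + (-3691.52)²) = 3693.010 m.

3693 m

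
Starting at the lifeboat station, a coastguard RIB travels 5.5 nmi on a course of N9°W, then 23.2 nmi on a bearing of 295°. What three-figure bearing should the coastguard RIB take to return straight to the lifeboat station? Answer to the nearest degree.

125°

Leg 1 (N9°W, 5.5 nmi): east 5.5 sin 351° = -0.86, north 5.5 cos 351° = 5.43
Leg 2 (295°, 23.2 nmi): east 23.2 sin 295° = -21.03, north 23.2 cos 295° = 9.80
Net displacement: -21.89 east, 15.24 north. Direction back to start is (21.89, -15.24): bearing = atan2(21.89, -15.24) mod 360° = 124.84° ≈ 125°.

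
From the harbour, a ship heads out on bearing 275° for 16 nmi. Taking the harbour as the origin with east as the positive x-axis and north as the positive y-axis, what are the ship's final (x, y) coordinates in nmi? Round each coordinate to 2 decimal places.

Leg 1 (275°, 16 nmi): east 16 sin 275° = -15.94, north 16 cos 275° = 1.39
Summing: -15.94 nmi east, 1.39 nmi north → (-15.94, 1.39).

(-15.94, 1.39)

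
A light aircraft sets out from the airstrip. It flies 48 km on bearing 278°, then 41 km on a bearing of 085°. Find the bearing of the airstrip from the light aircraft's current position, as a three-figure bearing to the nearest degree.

Leg 1 (278°, 48 km): east 48 sin 278° = -47.53, north 48 cos 278° = 6.68
Leg 2 (085°, 41 km): east 41 sin 85° = 40.84, north 41 cos 85° = 3.57
Net displacement: -6.69 east, 10.25 north. Direction back to start is (6.69, -10.25): bearing = atan2(6.69, -10.25) mod 360° = 146.88° ≈ 147°.

147°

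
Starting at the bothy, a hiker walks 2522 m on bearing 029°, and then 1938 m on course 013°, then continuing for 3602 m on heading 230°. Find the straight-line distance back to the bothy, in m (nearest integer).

Leg 1 (029°, 2522 m): east 2522 sin 29° = 1222.69, north 2522 cos 29° = 2205.79
Leg 2 (013°, 1938 m): east 1938 sin 13° = 435.96, north 1938 cos 13° = 1888.33
Leg 3 (230°, 3602 m): east 3602 sin 230° = -2759.29, north 3602 cos 230° = -2315.32
Net: -1100.65 east, 1778.80 north. Distance = √((-1100.65)² + (1778.80)²) = 2091.782 m.

2092 m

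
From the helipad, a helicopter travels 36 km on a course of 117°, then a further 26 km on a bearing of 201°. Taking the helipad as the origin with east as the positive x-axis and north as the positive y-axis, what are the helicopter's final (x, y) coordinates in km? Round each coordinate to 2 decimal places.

Leg 1 (117°, 36 km): east 36 sin 117° = 32.08, north 36 cos 117° = -16.34
Leg 2 (201°, 26 km): east 26 sin 201° = -9.32, north 26 cos 201° = -24.27
Summing: 22.76 km east, -40.62 km north → (22.76, -40.62).

(22.76, -40.62)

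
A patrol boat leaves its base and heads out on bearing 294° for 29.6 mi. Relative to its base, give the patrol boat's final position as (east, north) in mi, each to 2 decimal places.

(-27.04, 12.04)

Leg 1 (294°, 29.6 mi): east 29.6 sin 294° = -27.04, north 29.6 cos 294° = 12.04
Summing: -27.04 mi east, 12.04 mi north → (-27.04, 12.04).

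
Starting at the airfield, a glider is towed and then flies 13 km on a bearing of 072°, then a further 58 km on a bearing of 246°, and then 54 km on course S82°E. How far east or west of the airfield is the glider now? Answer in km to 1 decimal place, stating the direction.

12.9 km east

Leg 1 (072°, 13 km): east 13 sin 72° = 12.36, north 13 cos 72° = 4.02
Leg 2 (246°, 58 km): east 58 sin 246° = -52.99, north 58 cos 246° = -23.59
Leg 3 (S82°E, 54 km): east 54 sin 98° = 53.47, north 54 cos 98° = -7.52
Net east component: 12.85 km.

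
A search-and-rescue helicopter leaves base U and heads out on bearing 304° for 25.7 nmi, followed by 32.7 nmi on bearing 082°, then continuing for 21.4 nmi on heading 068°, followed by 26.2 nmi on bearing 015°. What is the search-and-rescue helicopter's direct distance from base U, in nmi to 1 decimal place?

Leg 1 (304°, 25.7 nmi): east 25.7 sin 304° = -21.31, north 25.7 cos 304° = 14.37
Leg 2 (082°, 32.7 nmi): east 32.7 sin 82° = 32.38, north 32.7 cos 82° = 4.55
Leg 3 (068°, 21.4 nmi): east 21.4 sin 68° = 19.84, north 21.4 cos 68° = 8.02
Leg 4 (015°, 26.2 nmi): east 26.2 sin 15° = 6.78, north 26.2 cos 15° = 25.31
Net: 37.70 east, 52.25 north. Distance = √((37.70)² + (52.25)²) = 64.427 nmi.

64.4 nmi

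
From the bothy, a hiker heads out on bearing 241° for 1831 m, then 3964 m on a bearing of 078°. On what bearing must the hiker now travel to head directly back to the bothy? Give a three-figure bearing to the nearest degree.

272°

Leg 1 (241°, 1831 m): east 1831 sin 241° = -1601.43, north 1831 cos 241° = -887.69
Leg 2 (078°, 3964 m): east 3964 sin 78° = 3877.38, north 3964 cos 78° = 824.16
Net displacement: 2275.95 east, -63.52 north. Direction back to start is (-2275.95, 63.52): bearing = atan2(-2275.95, 63.52) mod 360° = 271.60° ≈ 272°.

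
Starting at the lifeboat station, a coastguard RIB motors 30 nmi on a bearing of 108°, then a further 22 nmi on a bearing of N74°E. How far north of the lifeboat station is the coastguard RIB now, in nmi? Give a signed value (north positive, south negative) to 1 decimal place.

Leg 1 (108°, 30 nmi): east 30 sin 108° = 28.53, north 30 cos 108° = -9.27
Leg 2 (N74°E, 22 nmi): east 22 sin 74° = 21.15, north 22 cos 74° = 6.06
Net north component: -3.21 nmi.

-3.2 nmi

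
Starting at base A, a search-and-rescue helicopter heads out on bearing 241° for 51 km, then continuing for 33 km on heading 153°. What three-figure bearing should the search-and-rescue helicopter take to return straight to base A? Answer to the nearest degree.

Leg 1 (241°, 51 km): east 51 sin 241° = -44.61, north 51 cos 241° = -24.73
Leg 2 (153°, 33 km): east 33 sin 153° = 14.98, north 33 cos 153° = -29.40
Net displacement: -29.62 east, -54.13 north. Direction back to start is (29.62, 54.13): bearing = atan2(29.62, 54.13) mod 360° = 28.69° ≈ 029°.

029°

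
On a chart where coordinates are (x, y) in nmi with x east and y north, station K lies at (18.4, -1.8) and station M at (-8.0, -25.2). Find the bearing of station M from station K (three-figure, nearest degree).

Δeast = -8.0 − 18.4 = -26.40; Δnorth = -25.2 − -1.8 = -23.40.
Bearing = atan2(Δeast, Δnorth) mod 360° = 228.45° ≈ 228°.

228°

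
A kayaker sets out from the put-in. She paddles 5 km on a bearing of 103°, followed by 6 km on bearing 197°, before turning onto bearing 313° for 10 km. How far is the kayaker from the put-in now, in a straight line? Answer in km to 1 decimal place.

Leg 1 (103°, 5 km): east 5 sin 103° = 4.87, north 5 cos 103° = -1.12
Leg 2 (197°, 6 km): east 6 sin 197° = -1.75, north 6 cos 197° = -5.74
Leg 3 (313°, 10 km): east 10 sin 313° = -7.31, north 10 cos 313° = 6.82
Net: -4.20 east, -0.04 north. Distance = √((-4.20)² + (-0.04)²) = 4.196 km.

4.2 km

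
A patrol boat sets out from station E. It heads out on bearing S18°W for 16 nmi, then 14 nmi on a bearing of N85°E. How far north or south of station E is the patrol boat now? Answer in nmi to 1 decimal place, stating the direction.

14.0 nmi south

Leg 1 (S18°W, 16 nmi): east 16 sin 198° = -4.94, north 16 cos 198° = -15.22
Leg 2 (N85°E, 14 nmi): east 14 sin 85° = 13.95, north 14 cos 85° = 1.22
Net north component: -14.00 nmi.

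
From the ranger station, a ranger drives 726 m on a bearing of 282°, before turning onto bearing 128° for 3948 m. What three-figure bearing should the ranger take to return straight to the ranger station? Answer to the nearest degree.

314°

Leg 1 (282°, 726 m): east 726 sin 282° = -710.14, north 726 cos 282° = 150.94
Leg 2 (128°, 3948 m): east 3948 sin 128° = 3111.07, north 3948 cos 128° = -2430.63
Net displacement: 2400.93 east, -2279.69 north. Direction back to start is (-2400.93, 2279.69): bearing = atan2(-2400.93, 2279.69) mod 360° = 313.52° ≈ 314°.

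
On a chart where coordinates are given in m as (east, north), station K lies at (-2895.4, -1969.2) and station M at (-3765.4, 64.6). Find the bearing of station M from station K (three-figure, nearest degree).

337°

Δeast = -3765.4 − -2895.4 = -870.00; Δnorth = 64.6 − -1969.2 = 2033.80.
Bearing = atan2(Δeast, Δnorth) mod 360° = 336.84° ≈ 337°.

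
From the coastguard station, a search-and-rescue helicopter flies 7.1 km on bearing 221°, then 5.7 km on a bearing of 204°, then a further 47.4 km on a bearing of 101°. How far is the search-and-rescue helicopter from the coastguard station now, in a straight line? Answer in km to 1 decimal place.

Leg 1 (221°, 7.1 km): east 7.1 sin 221° = -4.66, north 7.1 cos 221° = -5.36
Leg 2 (204°, 5.7 km): east 5.7 sin 204° = -2.32, north 5.7 cos 204° = -5.21
Leg 3 (101°, 47.4 km): east 47.4 sin 101° = 46.53, north 47.4 cos 101° = -9.04
Net: 39.55 east, -19.61 north. Distance = √((39.55)² + (-19.61)²) = 44.147 km.

44.1 km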